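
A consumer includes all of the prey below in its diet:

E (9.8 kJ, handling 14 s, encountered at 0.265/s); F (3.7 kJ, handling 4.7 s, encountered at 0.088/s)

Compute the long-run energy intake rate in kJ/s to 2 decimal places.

0.57 kJ/s

Energy encountered per unit search time: 0.265×9.8 + 0.088×3.7 = 2.923 kJ/s.
Handling time per unit search time: 0.265×14 + 0.088×4.7 = 4.124.
Rate = 2.923/(1 + 4.124) = 0.5704 kJ/s.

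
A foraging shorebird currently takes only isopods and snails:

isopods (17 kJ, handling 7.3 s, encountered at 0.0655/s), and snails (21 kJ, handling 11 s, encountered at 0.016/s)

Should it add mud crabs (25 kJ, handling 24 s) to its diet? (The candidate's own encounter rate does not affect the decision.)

Yes

Current rate: (0.0655×17 + 0.016×21)/(1 + 0.0655×7.3 + 0.016×11) = 0.8763 kJ/s.
mud crabs: E/h = 25/24 = 1.042 kJ/s.
1.042 > 0.8763, so adding mud crabs raises the average — include it.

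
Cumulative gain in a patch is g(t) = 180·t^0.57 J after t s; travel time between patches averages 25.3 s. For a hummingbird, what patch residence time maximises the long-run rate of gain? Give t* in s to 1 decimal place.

33.5 s

Optimal t* satisfies g'(t*) = g(t*)/(T + t*).
g'(t) = 0.57·180·t^-0.43. Setting 0.57·180·t^-0.43 = 180·t^0.57/(25.3+t) gives 0.57(25.3+t) = t, so 0.43·t = 0.57×25.3.
t* = 0.57×25.3/0.43 = 33.54 s.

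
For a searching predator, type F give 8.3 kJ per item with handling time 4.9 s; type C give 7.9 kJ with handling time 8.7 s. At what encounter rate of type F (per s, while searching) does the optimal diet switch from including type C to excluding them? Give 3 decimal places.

At the threshold, the rate on type F alone equals the profitability of type C: λ·8.3/(1 + λ·4.9) = 7.9/8.7 = 0.908.
Rearranging, λ(8.3 − 0.908×4.9) = 0.908, so λ = 0.908/3.851 = 0.2358 per s.

0.236 per s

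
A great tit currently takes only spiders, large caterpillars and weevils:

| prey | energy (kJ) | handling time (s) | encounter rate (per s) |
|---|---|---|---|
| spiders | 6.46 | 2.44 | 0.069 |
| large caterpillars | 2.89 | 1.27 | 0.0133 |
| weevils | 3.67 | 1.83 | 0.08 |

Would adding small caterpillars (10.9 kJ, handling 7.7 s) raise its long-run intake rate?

Yes

Current rate: (0.069×6.46 + 0.0133×2.89 + 0.08×3.67)/(1 + 0.069×2.44 + 0.0133×1.27 + 0.08×1.83) = 0.5841 kJ/s.
small caterpillars: E/h = 10.9/7.7 = 1.416 kJ/s.
1.416 > 0.5841, so adding small caterpillars raises the average — include it.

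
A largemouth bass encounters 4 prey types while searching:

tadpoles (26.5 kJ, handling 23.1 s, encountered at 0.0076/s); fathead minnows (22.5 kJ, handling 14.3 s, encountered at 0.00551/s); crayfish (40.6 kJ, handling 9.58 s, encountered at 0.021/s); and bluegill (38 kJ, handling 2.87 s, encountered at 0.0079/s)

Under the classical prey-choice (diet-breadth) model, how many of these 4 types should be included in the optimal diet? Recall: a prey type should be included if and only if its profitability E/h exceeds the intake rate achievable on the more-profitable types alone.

Profitabilities (E/h, kJ/s): bluegill 13.2, crayfish 4.24, fathead minnows 1.57, tadpoles 1.15. Add prey in this order while the next type's profitability exceeds the intake rate on those already taken.
Rate on top 1: 0.2935. crayfish: 4.24 > 0.2935 → include.
Rate on top 2: 0.9419. fathead minnows: 1.57 > 0.9419 → include.
Rate on top 3: 0.9801. tadpoles: 1.15 > 0.9801 → include.
Optimal diet: bluegill, crayfish, fathead minnows, tadpoles — 4 of 4 types.

4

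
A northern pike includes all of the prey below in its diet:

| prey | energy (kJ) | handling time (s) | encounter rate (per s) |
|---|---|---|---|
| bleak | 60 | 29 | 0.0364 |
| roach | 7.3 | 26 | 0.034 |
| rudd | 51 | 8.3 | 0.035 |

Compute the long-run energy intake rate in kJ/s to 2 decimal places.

R = (0.0364×60 + 0.034×7.3 + 0.035×51) / (1 + 0.0364×29 + 0.034×26 + 0.035×8.3) = 4.217/3.23 = 1.306 kJ/s.

1.31 kJ/s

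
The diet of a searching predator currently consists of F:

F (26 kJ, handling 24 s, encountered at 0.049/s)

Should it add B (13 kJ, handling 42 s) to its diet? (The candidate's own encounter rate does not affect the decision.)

On F alone, R = ΣλE/(1+Σλh) = 1.274/2.176 = 0.5855 kJ/s.
B: E/h = 13/42 = 0.3095 kJ/s.
0.3095 < 0.5855, so adding B would lower the average — exclude it.

No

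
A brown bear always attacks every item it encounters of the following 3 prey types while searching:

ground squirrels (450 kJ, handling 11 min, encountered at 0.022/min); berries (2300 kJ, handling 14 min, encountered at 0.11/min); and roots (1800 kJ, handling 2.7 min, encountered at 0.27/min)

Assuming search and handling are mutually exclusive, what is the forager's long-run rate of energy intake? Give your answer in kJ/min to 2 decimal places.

213.30 kJ/min

R = (0.022×450 + 0.11×2300 + 0.27×1800) / (1 + 0.022×11 + 0.11×14 + 0.27×2.7) = 748.9/3.511 = 213.3 kJ/min.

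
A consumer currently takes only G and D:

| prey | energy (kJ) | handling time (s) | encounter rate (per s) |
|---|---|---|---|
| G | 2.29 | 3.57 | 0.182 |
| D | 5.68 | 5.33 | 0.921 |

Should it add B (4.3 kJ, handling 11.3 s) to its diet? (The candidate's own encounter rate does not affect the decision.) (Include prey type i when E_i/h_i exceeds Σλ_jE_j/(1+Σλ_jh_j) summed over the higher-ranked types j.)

Intake rate on the current diet: R = (0.182×2.29 + 0.921×5.68) / (1 + 0.182×3.57 + 0.921×5.33) = 5.648/6.559 = 0.8612 kJ/s.
B: E/h = 4.3/11.3 = 0.3805 kJ/s.
0.3805 < 0.8612, so adding B would lower the average — exclude it.

No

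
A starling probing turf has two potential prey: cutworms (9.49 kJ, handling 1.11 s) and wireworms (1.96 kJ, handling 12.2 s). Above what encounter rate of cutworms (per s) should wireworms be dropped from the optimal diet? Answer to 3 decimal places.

0.017 per s

The zero-one rule: include wireworms iff E₂/h₂ > λE₁/(1+λh₁). Equality gives the switch point.
λE₁h₂ = E₂ + λE₂h₁ ⇒ λ = E₂/(E₁h₂ − E₂h₁) = 1.96/(115.8 − 2.176) = 0.01725 per s.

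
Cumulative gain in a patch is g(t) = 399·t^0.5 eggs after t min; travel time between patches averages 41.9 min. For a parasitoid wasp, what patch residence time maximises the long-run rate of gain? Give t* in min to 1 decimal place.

By the marginal value theorem, leave when the instantaneous gain rate g'(t) equals the habitat-wide average g(t)/(T + t).
g'(t) = 0.5·399·t^-0.5. Setting 0.5·399·t^-0.5 = 399·t^0.5/(41.9+t) gives 0.5(41.9+t) = t, so 0.50·t = 0.5×41.9.
t* = 0.5×41.9/0.50 = 41.9 min.

41.9 min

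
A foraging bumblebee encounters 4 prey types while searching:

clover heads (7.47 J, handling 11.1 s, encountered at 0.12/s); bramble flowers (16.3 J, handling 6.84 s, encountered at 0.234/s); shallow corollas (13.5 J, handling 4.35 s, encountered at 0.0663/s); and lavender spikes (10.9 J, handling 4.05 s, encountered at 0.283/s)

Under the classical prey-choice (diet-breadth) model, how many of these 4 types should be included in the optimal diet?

E/h in descending order: shallow corollas 3.1, lavender spikes 2.69, bramble flowers 2.38, clover heads 0.673 J/s. The optimal diet is the largest prefix of this list for which every included type satisfies E_i/h_i > R on the types above it.
Rate on top 1: 0.6947. lavender spikes: 2.69 > 0.6947 → include.
Rate on top 2: 1.635. bramble flowers: 2.38 > 1.635 → include.
Rate on top 3: 1.932. clover heads: 0.673 < 1.932 → exclude; stop.
Optimal diet: shallow corollas, lavender spikes, bramble flowers — 3 of 4 types.

3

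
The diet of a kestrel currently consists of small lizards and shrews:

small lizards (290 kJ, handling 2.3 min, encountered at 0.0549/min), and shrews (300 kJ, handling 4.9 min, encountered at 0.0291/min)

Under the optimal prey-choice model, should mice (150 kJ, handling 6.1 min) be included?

Current rate: (0.0549×290 + 0.0291×300)/(1 + 0.0549×2.3 + 0.0291×4.9) = 19.43 kJ/min.
Profitability of mice: 150/6.1 = 24.59 kJ/min.
24.59 > 19.43, so adding mice raises the average — include it.

Yes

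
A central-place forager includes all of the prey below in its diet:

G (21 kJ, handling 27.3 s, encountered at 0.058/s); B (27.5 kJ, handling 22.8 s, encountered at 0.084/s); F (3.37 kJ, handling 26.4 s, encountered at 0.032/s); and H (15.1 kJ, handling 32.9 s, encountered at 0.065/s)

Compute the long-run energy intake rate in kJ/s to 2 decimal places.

0.62 kJ/s

R = Σλ_iE_i / (1 + Σλ_ih_i)
Numerator: 0.058×21 + 0.084×27.5 + 0.032×3.37 + 0.065×15.1 = 4.617
Denominator: 1 + 0.058×27.3 + 0.084×22.8 + 0.032×26.4 + 0.065×32.9 = 7.482
R = 4.617/7.482 = 0.6171 kJ/s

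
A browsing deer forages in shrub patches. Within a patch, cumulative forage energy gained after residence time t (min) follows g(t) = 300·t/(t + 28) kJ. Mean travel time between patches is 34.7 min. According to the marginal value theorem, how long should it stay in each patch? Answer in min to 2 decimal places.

Optimal t* satisfies g'(t*) = g(t*)/(T + t*).
g'(t) = 300·28/(t + 28)². Setting 300·28/(t+28)² = 300t/[(t+28)(34.7+t)] gives 28(34.7+t) = t(t+28), so t² = 28×34.7 = 971.6.
t* = √971.6 = 31.17 min.

31.17 min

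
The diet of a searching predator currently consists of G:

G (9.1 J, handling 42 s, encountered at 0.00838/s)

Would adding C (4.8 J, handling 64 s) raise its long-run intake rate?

Yes

On G alone, R = ΣλE/(1+Σλh) = 0.07626/1.352 = 0.05641 J/s.
Profitability of C: 4.8/64 = 0.075 J/s.
0.075 > 0.05641, so adding C raises the average — include it.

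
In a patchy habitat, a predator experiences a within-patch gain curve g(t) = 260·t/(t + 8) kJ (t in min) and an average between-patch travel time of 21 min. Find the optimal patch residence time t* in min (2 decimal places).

Optimal t* satisfies g'(t*) = g(t*)/(T + t*).
g'(t) = 260·8/(t + 8)². Setting 260·8/(t+8)² = 260t/[(t+8)(21+t)] gives 8(21+t) = t(t+8), so t² = 8×21 = 168.
t* = √168 = 12.96 min.

12.96 min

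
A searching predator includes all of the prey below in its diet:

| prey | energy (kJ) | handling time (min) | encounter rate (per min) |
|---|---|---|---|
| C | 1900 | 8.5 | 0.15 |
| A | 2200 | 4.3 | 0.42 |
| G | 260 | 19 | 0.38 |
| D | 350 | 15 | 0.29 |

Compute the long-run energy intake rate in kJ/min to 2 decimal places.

90.05 kJ/min

R = (0.15×1900 + 0.42×2200 + 0.38×260 + 0.29×350) / (1 + 0.15×8.5 + 0.42×4.3 + 0.38×19 + 0.29×15) = 1409/15.65 = 90.05 kJ/min.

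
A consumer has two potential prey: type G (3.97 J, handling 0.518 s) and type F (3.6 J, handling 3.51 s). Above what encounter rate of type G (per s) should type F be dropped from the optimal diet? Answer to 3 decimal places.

The zero-one rule: include type F iff E₂/h₂ > λE₁/(1+λh₁). Equality gives the switch point.
λE₁h₂ = E₂ + λE₂h₁ ⇒ λ = E₂/(E₁h₂ − E₂h₁) = 3.6/(13.93 − 1.865) = 0.2983 per s.

0.298 per s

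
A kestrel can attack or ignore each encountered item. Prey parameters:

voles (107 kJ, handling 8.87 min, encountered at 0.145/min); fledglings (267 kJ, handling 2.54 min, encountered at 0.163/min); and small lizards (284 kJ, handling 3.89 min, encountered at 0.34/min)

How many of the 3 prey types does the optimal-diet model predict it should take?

E/h in descending order: fledglings 105, small lizards 73, voles 12.1 kJ/min. The optimal diet is the largest prefix of this list for which every included type satisfies E_i/h_i > R on the types above it.
Rate on top 1: 30.78. small lizards: 73 > 30.78 → include.
Rate on top 2: 51.19. voles: 12.1 < 51.19 → exclude; stop.
Optimal diet: fledglings, small lizards — 2 of 3 types.

2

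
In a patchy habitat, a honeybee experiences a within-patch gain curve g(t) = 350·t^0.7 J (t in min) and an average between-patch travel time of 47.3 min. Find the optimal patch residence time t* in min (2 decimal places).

110.37 min

By the marginal value theorem, leave when the instantaneous gain rate g'(t) equals the habitat-wide average g(t)/(T + t).
g'(t) = 0.7·350·t^-0.3. Setting 0.7·350·t^-0.3 = 350·t^0.7/(47.3+t) gives 0.7(47.3+t) = t, so 0.30·t = 0.7×47.3.
t* = 0.7×47.3/0.30 = 110.4 min.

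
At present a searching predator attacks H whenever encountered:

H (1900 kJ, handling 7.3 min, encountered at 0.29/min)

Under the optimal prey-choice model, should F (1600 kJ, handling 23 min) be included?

Intake rate on the current diet: R = (0.29×1900) / (1 + 0.29×7.3) = 551/3.117 = 176.8 kJ/min.
F: E/h = 1600/23 = 69.57 kJ/min.
69.57 < 176.8, so adding F would lower the average — exclude it.

No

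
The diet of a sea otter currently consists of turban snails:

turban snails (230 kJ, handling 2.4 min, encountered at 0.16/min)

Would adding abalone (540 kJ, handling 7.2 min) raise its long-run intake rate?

Yes

On turban snails alone, R = ΣλE/(1+Σλh) = 36.8/1.384 = 26.59 kJ/min.
abalone: E/h = 540/7.2 = 75 kJ/min.
75 > 26.59, so adding abalone raises the average — include it.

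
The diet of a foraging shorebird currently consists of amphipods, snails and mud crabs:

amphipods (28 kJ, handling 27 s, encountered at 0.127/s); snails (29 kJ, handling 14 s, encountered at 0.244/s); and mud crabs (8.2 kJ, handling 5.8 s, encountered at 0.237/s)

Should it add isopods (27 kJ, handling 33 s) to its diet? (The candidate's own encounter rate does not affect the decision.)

No

On amphipods, snails and mud crabs alone, R = ΣλE/(1+Σλh) = 12.58/9.22 = 1.364 kJ/s.
isopods: E/h = 27/33 = 0.8182 kJ/s.
0.8182 < 1.364, so adding isopods would lower the average — exclude it.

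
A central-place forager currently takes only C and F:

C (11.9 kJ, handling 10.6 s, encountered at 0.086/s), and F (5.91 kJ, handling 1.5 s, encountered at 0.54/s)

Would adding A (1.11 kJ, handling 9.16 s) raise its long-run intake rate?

No

Current rate: (0.086×11.9 + 0.54×5.91)/(1 + 0.086×10.6 + 0.54×1.5) = 1.549 kJ/s.
A: E/h = 1.11/9.16 = 0.1212 kJ/s.
0.1212 < 1.549, so adding A would lower the average — exclude it.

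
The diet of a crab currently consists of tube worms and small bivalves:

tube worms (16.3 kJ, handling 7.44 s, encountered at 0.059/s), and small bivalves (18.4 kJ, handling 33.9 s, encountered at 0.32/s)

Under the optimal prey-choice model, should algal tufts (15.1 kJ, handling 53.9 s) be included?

No

On tube worms and small bivalves alone, R = ΣλE/(1+Σλh) = 6.85/12.29 = 0.5575 kJ/s.
algal tufts: E/h = 15.1/53.9 = 0.2801 kJ/s.
0.2801 < 0.5575, so adding algal tufts would lower the average — exclude it.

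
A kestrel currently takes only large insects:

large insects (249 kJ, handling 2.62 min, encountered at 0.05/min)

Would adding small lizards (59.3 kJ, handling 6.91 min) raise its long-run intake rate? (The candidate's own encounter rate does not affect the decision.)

On large insects alone, R = ΣλE/(1+Σλh) = 12.45/1.131 = 11.01 kJ/min.
small lizards: E/h = 59.3/6.91 = 8.582 kJ/min.
8.582 < 11.01, so adding small lizards would lower the average — exclude it.

No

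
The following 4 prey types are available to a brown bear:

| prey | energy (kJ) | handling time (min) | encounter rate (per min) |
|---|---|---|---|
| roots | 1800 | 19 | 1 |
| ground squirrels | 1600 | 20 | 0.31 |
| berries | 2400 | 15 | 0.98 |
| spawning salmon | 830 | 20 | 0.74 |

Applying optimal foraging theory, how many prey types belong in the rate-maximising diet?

1

Rank by E/h (kJ/min): berries 160, roots 94.7, ground squirrels 80, spawning salmon 41.5. Include each in turn until the next type's E/h falls below the running intake rate.
Rate on top 1: 149.8. roots: 94.7 < 149.8 → exclude; stop.
Optimal diet: berries — 1 of 4 types.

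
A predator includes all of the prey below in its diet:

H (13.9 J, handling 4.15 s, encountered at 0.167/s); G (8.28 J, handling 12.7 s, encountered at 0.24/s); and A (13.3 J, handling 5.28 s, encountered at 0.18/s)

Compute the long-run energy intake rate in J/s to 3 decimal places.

Energy encountered per unit search time: 0.167×13.9 + 0.24×8.28 + 0.18×13.3 = 6.703 J/s.
Handling time per unit search time: 0.167×4.15 + 0.24×12.7 + 0.18×5.28 = 4.691.
Rate = 6.703/(1 + 4.691) = 1.178 J/s.

1.178 J/s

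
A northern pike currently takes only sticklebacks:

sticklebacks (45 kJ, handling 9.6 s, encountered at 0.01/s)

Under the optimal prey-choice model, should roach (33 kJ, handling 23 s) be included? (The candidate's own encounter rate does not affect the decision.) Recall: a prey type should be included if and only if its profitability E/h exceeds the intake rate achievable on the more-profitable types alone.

Intake rate on the current diet: R = (0.01×45) / (1 + 0.01×9.6) = 0.45/1.096 = 0.4106 kJ/s.
Profitability of roach: 33/23 = 1.435 kJ/s.
1.435 > 0.4106, so adding roach raises the average — include it.

Yes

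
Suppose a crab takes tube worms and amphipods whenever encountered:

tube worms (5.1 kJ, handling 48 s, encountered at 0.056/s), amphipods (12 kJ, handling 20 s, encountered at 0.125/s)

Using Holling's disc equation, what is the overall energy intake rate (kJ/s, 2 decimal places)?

0.29 kJ/s

R = (0.056×5.1 + 0.125×12) / (1 + 0.056×48 + 0.125×20) = 1.786/6.188 = 0.2886 kJ/s.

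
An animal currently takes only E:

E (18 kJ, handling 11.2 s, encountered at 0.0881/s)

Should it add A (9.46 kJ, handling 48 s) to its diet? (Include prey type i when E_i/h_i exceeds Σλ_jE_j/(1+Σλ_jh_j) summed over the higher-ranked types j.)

On E alone, R = ΣλE/(1+Σλh) = 1.586/1.987 = 0.7982 kJ/s.
A: E/h = 9.46/48 = 0.1971 kJ/s.
Since 0.1971 < R, time spent handling A is better spent searching.

No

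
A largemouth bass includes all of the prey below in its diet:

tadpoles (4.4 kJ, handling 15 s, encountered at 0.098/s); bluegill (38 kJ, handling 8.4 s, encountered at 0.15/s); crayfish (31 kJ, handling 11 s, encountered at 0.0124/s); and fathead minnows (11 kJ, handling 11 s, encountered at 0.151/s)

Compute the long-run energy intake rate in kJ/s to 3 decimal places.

1.479 kJ/s

R = Σλ_iE_i / (1 + Σλ_ih_i)
Numerator: 0.098×4.4 + 0.15×38 + 0.0124×31 + 0.151×11 = 8.177
Denominator: 1 + 0.098×15 + 0.15×8.4 + 0.0124×11 + 0.151×11 = 5.527
R = 8.177/5.527 = 1.479 kJ/s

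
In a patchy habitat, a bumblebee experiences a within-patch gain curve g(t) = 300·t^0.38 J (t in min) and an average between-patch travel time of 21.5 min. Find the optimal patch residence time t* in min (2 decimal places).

Optimal t* satisfies g'(t*) = g(t*)/(T + t*).
g'(t) = 0.38·300·t^-0.62. Setting 0.38·300·t^-0.62 = 300·t^0.38/(21.5+t) gives 0.38(21.5+t) = t, so 0.62·t = 0.38×21.5.
t* = 0.38×21.5/0.62 = 13.18 min.

13.18 min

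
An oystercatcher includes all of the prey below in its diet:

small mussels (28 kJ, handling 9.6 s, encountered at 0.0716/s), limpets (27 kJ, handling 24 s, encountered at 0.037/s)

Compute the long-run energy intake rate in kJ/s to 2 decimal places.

R = (0.0716×28 + 0.037×27) / (1 + 0.0716×9.6 + 0.037×24) = 3.004/2.575 = 1.166 kJ/s.

1.17 kJ/s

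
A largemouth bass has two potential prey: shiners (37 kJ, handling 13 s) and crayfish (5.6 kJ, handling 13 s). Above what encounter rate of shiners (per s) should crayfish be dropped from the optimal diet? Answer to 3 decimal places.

At the threshold, the rate on shiners alone equals the profitability of crayfish: λ·37/(1 + λ·13) = 5.6/13 = 0.4308.
Rearranging, λ(37 − 0.4308×13) = 0.4308, so λ = 0.4308/31.4 = 0.01372 per s.

0.014 per s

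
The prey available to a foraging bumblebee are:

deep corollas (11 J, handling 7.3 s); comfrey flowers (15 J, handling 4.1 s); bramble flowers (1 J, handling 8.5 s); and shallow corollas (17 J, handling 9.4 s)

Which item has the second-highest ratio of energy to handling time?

In descending order of E/h:
comfrey flowers: 15/4.1 = 3.66 J/s
shallow corollas: 17/9.4 = 1.81 J/s
deep corollas: 11/7.3 = 1.51 J/s
bramble flowers: 1/8.5 = 0.118 J/s

shallow corollas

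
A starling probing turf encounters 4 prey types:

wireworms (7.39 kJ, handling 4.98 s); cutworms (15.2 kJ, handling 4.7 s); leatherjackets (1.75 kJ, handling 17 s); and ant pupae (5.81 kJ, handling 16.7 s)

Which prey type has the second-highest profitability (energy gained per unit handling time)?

wireworms

In descending order of E/h:
cutworms: 15.2/4.7 = 3.23 kJ/s
wireworms: 7.39/4.98 = 1.48 kJ/s
ant pupae: 5.81/16.7 = 0.348 kJ/s
leatherjackets: 1.75/17 = 0.103 kJ/s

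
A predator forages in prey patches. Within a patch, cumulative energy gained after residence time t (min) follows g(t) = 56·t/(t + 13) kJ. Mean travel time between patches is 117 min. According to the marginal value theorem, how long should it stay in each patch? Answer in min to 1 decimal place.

Maximise g(t)/(T+t): set derivative to zero → g'(t)(T+t) = g(t).
g'(t) = 56·13/(t + 13)². Setting 56·13/(t+13)² = 56t/[(t+13)(117+t)] gives 13(117+t) = t(t+13), so t² = 13×117 = 1521.
t* = √1521 = 39 min.

39.0 min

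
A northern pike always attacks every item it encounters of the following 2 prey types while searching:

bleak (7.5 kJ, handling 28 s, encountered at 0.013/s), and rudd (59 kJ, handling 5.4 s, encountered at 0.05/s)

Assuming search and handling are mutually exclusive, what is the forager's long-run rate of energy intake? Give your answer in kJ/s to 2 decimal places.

1.87 kJ/s

Energy encountered per unit search time: 0.013×7.5 + 0.05×59 = 3.048 kJ/s.
Handling time per unit search time: 0.013×28 + 0.05×5.4 = 0.634.
Rate = 3.048/(1 + 0.634) = 1.865 kJ/s.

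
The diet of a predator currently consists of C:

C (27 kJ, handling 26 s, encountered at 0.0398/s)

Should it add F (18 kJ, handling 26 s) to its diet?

On C alone, R = ΣλE/(1+Σλh) = 1.075/2.035 = 0.5281 kJ/s.
Profitability of F: 18/26 = 0.6923 kJ/s.
0.6923 > 0.5281, so adding F raises the average — include it.

Yes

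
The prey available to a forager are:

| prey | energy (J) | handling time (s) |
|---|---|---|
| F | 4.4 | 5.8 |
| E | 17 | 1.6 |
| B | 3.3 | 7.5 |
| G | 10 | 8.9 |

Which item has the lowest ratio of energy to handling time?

In descending order of E/h:
E: 17/1.6 = 10.6 J/s
G: 10/8.9 = 1.12 J/s
F: 4.4/5.8 = 0.759 J/s
B: 3.3/7.5 = 0.44 J/s

B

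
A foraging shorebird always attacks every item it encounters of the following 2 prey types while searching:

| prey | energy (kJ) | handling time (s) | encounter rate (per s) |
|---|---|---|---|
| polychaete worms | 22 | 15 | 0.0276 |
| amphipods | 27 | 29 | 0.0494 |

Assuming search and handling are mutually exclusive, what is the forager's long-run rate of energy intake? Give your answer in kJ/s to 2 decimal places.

R = (0.0276×22 + 0.0494×27) / (1 + 0.0276×15 + 0.0494×29) = 1.941/2.847 = 0.6819 kJ/s.

0.68 kJ/s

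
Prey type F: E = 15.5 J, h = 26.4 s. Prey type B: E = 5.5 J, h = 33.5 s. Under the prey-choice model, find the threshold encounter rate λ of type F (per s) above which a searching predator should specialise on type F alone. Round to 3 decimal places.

At the threshold, the rate on type F alone equals the profitability of type B: λ·15.5/(1 + λ·26.4) = 5.5/33.5 = 0.1642.
Rearranging, λ(15.5 − 0.1642×26.4) = 0.1642, so λ = 0.1642/11.17 = 0.0147 per s.

0.015 per s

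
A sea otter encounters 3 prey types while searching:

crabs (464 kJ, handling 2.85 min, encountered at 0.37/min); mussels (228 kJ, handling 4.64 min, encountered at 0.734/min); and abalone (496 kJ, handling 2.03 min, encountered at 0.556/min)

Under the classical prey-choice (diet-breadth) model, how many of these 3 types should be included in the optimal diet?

2

Rank by E/h (kJ/min): abalone 244, crabs 163, mussels 49.1. Include each in turn until the next type's E/h falls below the running intake rate.
Rate on top 1: 129.6. crabs: 163 > 129.6 → include.
Rate on top 2: 140.6. mussels: 49.1 < 140.6 → exclude; stop.
Optimal diet: abalone, crabs — 2 of 3 types.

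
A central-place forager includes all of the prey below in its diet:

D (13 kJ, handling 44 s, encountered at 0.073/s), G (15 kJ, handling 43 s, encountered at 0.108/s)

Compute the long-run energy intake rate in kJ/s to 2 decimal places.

0.29 kJ/s

Energy encountered per unit search time: 0.073×13 + 0.108×15 = 2.569 kJ/s.
Handling time per unit search time: 0.073×44 + 0.108×43 = 7.856.
Rate = 2.569/(1 + 7.856) = 0.2901 kJ/s.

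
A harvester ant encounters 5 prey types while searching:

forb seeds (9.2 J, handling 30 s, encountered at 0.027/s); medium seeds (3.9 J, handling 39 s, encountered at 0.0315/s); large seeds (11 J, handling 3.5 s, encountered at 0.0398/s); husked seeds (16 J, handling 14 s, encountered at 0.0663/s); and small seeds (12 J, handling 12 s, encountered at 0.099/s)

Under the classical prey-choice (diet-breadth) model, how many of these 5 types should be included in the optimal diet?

E/h in descending order: large seeds 3.14, husked seeds 1.14, small seeds 1, forb seeds 0.307, medium seeds 0.1 J/s. The optimal diet is the largest prefix of this list for which every included type satisfies E_i/h_i > R on the types above it.
Rate on top 1: 0.3843. husked seeds: 1.14 > 0.3843 → include.
Rate on top 2: 0.7248. small seeds: 1 > 0.7248 → include.
Rate on top 3: 0.8252. forb seeds: 0.307 < 0.8252 → exclude; stop.
Optimal diet: large seeds, husked seeds, small seeds — 3 of 5 types.

3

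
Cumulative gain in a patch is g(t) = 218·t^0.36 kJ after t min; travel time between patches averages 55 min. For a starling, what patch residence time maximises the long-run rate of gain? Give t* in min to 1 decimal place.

By the marginal value theorem, leave when the instantaneous gain rate g'(t) equals the habitat-wide average g(t)/(T + t).
g'(t) = 0.36·218·t^-0.64. Setting 0.36·218·t^-0.64 = 218·t^0.36/(55+t) gives 0.36(55+t) = t, so 0.64·t = 0.36×55.
t* = 0.36×55/0.64 = 30.94 min.

30.9 min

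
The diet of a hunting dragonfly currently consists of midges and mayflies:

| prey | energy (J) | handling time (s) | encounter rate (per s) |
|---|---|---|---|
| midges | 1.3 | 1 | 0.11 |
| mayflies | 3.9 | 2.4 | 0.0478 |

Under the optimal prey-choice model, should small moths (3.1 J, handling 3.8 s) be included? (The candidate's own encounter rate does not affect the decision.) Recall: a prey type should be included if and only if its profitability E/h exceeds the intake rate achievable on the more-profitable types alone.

Yes

Current rate: (0.11×1.3 + 0.0478×3.9)/(1 + 0.11×1 + 0.0478×2.4) = 0.269 J/s.
Profitability of small moths: 3.1/3.8 = 0.8158 J/s.
Since 0.8158 > R, including small moths increases the long-run rate.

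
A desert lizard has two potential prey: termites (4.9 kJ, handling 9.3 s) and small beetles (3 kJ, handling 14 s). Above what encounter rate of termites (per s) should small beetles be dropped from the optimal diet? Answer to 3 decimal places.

0.074 per s

At the threshold, the rate on termites alone equals the profitability of small beetles: λ·4.9/(1 + λ·9.3) = 3/14 = 0.2143.
Rearranging, λ(4.9 − 0.2143×9.3) = 0.2143, so λ = 0.2143/2.907 = 0.07371 per s.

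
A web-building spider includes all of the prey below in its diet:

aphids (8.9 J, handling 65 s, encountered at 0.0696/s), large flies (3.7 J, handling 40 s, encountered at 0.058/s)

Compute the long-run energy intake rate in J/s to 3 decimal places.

0.106 J/s

R = Σλ_iE_i / (1 + Σλ_ih_i)
Numerator: 0.0696×8.9 + 0.058×3.7 = 0.834
Denominator: 1 + 0.0696×65 + 0.058×40 = 7.844
R = 0.834/7.844 = 0.1063 J/s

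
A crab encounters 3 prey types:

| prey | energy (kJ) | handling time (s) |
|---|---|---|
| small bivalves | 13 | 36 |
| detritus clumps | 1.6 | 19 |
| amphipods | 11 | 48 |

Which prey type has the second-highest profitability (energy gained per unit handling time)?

In descending order of E/h:
small bivalves: 13/36 = 0.361 kJ/s
amphipods: 11/48 = 0.229 kJ/s
detritus clumps: 1.6/19 = 0.0842 kJ/s

amphipods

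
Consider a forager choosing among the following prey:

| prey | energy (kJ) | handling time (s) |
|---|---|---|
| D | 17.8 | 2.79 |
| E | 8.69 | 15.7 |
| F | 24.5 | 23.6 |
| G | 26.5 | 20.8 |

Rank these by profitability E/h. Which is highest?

D

In descending order of E/h:
D: 17.8/2.79 = 6.38 kJ/s
G: 26.5/20.8 = 1.27 kJ/s
F: 24.5/23.6 = 1.04 kJ/s
E: 8.69/15.7 = 0.554 kJ/s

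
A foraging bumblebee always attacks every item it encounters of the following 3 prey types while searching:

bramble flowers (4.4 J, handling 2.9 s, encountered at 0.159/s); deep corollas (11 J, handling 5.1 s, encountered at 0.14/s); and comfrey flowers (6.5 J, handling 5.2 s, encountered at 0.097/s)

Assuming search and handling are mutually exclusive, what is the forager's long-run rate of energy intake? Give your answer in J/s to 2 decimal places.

1.07 J/s

R = (0.159×4.4 + 0.14×11 + 0.097×6.5) / (1 + 0.159×2.9 + 0.14×5.1 + 0.097×5.2) = 2.87/2.679 = 1.071 J/s.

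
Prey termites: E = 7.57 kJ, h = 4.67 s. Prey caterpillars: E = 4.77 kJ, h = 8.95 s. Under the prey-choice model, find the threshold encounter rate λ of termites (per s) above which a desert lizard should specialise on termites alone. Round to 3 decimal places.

0.105 per s

The zero-one rule: include caterpillars iff E₂/h₂ > λE₁/(1+λh₁). Equality gives the switch point.
λE₁h₂ = E₂ + λE₂h₁ ⇒ λ = E₂/(E₁h₂ − E₂h₁) = 4.77/(67.75 − 22.28) = 0.1049 per s.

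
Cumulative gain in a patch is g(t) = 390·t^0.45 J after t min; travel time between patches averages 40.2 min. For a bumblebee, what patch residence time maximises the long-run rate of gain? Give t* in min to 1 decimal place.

32.9 min

Maximise g(t)/(T+t): set derivative to zero → g'(t)(T+t) = g(t).
g'(t) = 0.45·390·t^-0.55. Setting 0.45·390·t^-0.55 = 390·t^0.45/(40.2+t) gives 0.45(40.2+t) = t, so 0.55·t = 0.45×40.2.
t* = 0.45×40.2/0.55 = 32.89 min.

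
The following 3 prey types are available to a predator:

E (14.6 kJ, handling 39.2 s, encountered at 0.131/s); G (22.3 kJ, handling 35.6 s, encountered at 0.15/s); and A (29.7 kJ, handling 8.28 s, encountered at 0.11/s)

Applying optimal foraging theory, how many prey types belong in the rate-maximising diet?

1

Rank by E/h (kJ/s): A 3.59, G 0.626, E 0.372. Include each in turn until the next type's E/h falls below the running intake rate.
Rate on top 1: 1.71. G: 0.626 < 1.71 → exclude; stop.
Optimal diet: A — 1 of 3 types.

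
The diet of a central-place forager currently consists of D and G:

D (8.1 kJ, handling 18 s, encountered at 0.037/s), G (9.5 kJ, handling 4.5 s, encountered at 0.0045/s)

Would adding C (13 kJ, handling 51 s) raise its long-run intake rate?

Yes

On D and G alone, R = ΣλE/(1+Σλh) = 0.3424/1.686 = 0.2031 kJ/s.
C: E/h = 13/51 = 0.2549 kJ/s.
Since 0.2549 > R, including C increases the long-run rate.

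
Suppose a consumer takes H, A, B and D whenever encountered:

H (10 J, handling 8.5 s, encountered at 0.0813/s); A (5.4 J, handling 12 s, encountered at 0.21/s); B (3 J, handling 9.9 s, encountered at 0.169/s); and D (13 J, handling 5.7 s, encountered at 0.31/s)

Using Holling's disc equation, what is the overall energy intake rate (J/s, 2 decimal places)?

Energy encountered per unit search time: 0.0813×10 + 0.21×5.4 + 0.169×3 + 0.31×13 = 6.484 J/s.
Handling time per unit search time: 0.0813×8.5 + 0.21×12 + 0.169×9.9 + 0.31×5.7 = 6.651.
Rate = 6.484/(1 + 6.651) = 0.8475 J/s.

0.85 J/s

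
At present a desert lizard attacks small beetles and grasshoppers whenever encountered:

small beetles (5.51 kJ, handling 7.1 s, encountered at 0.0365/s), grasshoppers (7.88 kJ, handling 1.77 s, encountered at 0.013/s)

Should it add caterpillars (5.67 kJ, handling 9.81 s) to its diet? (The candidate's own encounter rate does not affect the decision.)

Yes

Current rate: (0.0365×5.51 + 0.013×7.88)/(1 + 0.0365×7.1 + 0.013×1.77) = 0.2368 kJ/s.
caterpillars: E/h = 5.67/9.81 = 0.578 kJ/s.
Since 0.578 > R, including caterpillars increases the long-run rate.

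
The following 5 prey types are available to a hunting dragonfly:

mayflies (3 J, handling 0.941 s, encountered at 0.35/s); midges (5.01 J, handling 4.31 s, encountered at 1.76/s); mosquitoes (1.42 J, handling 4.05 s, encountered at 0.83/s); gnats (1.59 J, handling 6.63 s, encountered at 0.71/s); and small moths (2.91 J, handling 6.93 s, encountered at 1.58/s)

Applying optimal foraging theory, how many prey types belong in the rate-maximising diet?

2

Profitabilities (E/h, J/s): mayflies 3.19, midges 1.16, small moths 0.42, mosquitoes 0.351, gnats 0.24. Add prey in this order while the next type's profitability exceeds the intake rate on those already taken.
Rate on top 1: 0.7899. midges: 1.16 > 0.7899 → include.
Rate on top 2: 1.107. small moths: 0.42 < 1.107 → exclude; stop.
Optimal diet: mayflies, midges — 2 of 5 types.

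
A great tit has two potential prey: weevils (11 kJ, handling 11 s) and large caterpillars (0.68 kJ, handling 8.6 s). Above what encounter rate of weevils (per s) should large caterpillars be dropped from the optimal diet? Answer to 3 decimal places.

0.008 per s

The zero-one rule: include large caterpillars iff E₂/h₂ > λE₁/(1+λh₁). Equality gives the switch point.
λE₁h₂ = E₂ + λE₂h₁ ⇒ λ = E₂/(E₁h₂ − E₂h₁) = 0.68/(94.6 − 7.48) = 0.007805 per s.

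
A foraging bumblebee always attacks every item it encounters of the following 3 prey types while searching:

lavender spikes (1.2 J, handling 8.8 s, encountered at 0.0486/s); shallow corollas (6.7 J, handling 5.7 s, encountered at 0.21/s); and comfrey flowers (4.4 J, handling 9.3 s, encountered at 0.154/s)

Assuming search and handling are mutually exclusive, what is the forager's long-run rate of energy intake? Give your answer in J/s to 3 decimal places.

Energy encountered per unit search time: 0.0486×1.2 + 0.21×6.7 + 0.154×4.4 = 2.143 J/s.
Handling time per unit search time: 0.0486×8.8 + 0.21×5.7 + 0.154×9.3 = 3.057.
Rate = 2.143/(1 + 3.057) = 0.5282 J/s.

0.528 J/s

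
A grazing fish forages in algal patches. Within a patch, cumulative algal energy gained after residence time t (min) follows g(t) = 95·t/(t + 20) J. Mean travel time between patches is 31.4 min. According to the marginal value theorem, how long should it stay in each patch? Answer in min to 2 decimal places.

Optimal t* satisfies g'(t*) = g(t*)/(T + t*).
g'(t) = 95·20/(t + 20)². Setting 95·20/(t+20)² = 95t/[(t+20)(31.4+t)] gives 20(31.4+t) = t(t+20), so t² = 20×31.4 = 628.
t* = √628 = 25.06 min.

25.06 min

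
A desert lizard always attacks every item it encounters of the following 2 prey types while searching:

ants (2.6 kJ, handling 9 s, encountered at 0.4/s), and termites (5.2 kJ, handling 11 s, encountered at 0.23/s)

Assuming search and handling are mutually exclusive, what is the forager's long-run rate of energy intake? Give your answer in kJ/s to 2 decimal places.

0.31 kJ/s

R = (0.4×2.6 + 0.23×5.2) / (1 + 0.4×9 + 0.23×11) = 2.236/7.13 = 0.3136 kJ/s.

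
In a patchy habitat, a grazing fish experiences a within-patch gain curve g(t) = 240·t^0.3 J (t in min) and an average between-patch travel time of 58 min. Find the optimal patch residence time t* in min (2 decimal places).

Maximise g(t)/(T+t): set derivative to zero → g'(t)(T+t) = g(t).
g'(t) = 0.3·240·t^-0.7. Setting 0.3·240·t^-0.7 = 240·t^0.3/(58+t) gives 0.3(58+t) = t, so 0.70·t = 0.3×58.
t* = 0.3×58/0.70 = 24.86 min.

24.86 min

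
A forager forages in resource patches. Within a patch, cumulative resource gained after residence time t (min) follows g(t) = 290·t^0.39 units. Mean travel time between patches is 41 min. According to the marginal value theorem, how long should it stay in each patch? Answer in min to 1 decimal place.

Optimal t* satisfies g'(t*) = g(t*)/(T + t*).
g'(t) = 0.39·290·t^-0.61. Setting 0.39·290·t^-0.61 = 290·t^0.39/(41+t) gives 0.39(41+t) = t, so 0.61·t = 0.39×41.
t* = 0.39×41/0.61 = 26.21 min.

26.2 min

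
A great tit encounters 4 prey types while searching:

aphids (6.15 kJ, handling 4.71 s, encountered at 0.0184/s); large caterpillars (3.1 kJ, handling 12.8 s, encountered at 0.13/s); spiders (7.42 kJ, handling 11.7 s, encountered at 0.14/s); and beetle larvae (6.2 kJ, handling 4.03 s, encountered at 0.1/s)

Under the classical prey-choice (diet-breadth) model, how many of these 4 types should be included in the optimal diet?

Rank by E/h (kJ/s): beetle larvae 1.54, aphids 1.31, spiders 0.634, large caterpillars 0.242. Include each in turn until the next type's E/h falls below the running intake rate.
Rate on top 1: 0.4419. aphids: 1.31 > 0.4419 → include.
Rate on top 2: 0.4922. spiders: 0.634 > 0.4922 → include.
Rate on top 3: 0.5665. large caterpillars: 0.242 < 0.5665 → exclude; stop.
Optimal diet: beetle larvae, aphids, spiders — 3 of 4 types.

3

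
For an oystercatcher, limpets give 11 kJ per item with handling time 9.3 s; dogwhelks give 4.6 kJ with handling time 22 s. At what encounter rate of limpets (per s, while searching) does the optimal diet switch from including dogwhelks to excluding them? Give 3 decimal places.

At the threshold, the rate on limpets alone equals the profitability of dogwhelks: λ·11/(1 + λ·9.3) = 4.6/22 = 0.2091.
Rearranging, λ(11 − 0.2091×9.3) = 0.2091, so λ = 0.2091/9.055 = 0.02309 per s.

0.023 per s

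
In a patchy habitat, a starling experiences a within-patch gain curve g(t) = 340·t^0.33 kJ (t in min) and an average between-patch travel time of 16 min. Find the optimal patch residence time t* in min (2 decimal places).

By the marginal value theorem, leave when the instantaneous gain rate g'(t) equals the habitat-wide average g(t)/(T + t).
g'(t) = 0.33·340·t^-0.67. Setting 0.33·340·t^-0.67 = 340·t^0.33/(16+t) gives 0.33(16+t) = t, so 0.67·t = 0.33×16.
t* = 0.33×16/0.67 = 7.881 min.

7.88 min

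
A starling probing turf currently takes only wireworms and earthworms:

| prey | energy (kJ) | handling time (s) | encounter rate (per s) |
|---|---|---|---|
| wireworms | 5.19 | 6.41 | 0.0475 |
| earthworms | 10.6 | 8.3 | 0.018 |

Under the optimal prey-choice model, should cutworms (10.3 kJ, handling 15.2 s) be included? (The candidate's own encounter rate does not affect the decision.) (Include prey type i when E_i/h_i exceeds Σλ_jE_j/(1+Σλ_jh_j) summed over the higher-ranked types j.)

Current rate: (0.0475×5.19 + 0.018×10.6)/(1 + 0.0475×6.41 + 0.018×8.3) = 0.3008 kJ/s.
cutworms: E/h = 10.3/15.2 = 0.6776 kJ/s.
0.6776 > 0.3008, so adding cutworms raises the average — include it.

Yes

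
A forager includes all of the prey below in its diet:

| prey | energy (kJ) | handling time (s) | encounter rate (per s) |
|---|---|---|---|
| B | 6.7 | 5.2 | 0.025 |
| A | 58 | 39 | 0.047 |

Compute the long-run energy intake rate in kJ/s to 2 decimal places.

R = Σλ_iE_i / (1 + Σλ_ih_i)
Numerator: 0.025×6.7 + 0.047×58 = 2.893
Denominator: 1 + 0.025×5.2 + 0.047×39 = 2.963
R = 2.893/2.963 = 0.9765 kJ/s

0.98 kJ/s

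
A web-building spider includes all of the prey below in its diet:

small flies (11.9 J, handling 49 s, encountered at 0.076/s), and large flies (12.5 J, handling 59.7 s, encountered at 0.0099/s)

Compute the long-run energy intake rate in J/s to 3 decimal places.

0.193 J/s

R = Σλ_iE_i / (1 + Σλ_ih_i)
Numerator: 0.076×11.9 + 0.0099×12.5 = 1.028
Denominator: 1 + 0.076×49 + 0.0099×59.7 = 5.315
R = 1.028/5.315 = 0.1934 J/s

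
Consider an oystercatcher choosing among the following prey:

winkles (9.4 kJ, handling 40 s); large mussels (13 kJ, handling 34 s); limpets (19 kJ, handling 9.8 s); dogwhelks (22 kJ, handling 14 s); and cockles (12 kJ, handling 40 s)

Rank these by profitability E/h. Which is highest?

limpets

Profitability E/h (kJ/s): winkles = 9.4/40 = 0.235, large mussels = 13/34 = 0.382, limpets = 19/9.8 = 1.94, dogwhelks = 22/14 = 1.57, cockles = 12/40 = 0.3.
Ranked: limpets > dogwhelks > large mussels > cockles > winkles.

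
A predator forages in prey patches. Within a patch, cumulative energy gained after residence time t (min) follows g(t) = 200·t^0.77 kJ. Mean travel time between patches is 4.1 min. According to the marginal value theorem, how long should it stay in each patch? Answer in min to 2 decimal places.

By the marginal value theorem, leave when the instantaneous gain rate g'(t) equals the habitat-wide average g(t)/(T + t).
g'(t) = 0.77·200·t^-0.23. Setting 0.77·200·t^-0.23 = 200·t^0.77/(4.1+t) gives 0.77(4.1+t) = t, so 0.23·t = 0.77×4.1.
t* = 0.77×4.1/0.23 = 13.73 min.

13.73 min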